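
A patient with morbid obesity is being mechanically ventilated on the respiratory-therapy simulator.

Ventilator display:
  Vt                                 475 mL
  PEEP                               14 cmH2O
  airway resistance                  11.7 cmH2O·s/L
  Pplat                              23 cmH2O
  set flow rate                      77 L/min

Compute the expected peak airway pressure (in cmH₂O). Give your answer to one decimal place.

38.0

Flow: 77 L/min ÷ 60 = 1.2833 L/s.
PIP = Pplat + Raw × flow = 23 + 11.7 × 1.2833 = 23 + 15.015 = 38.015 cmH2O.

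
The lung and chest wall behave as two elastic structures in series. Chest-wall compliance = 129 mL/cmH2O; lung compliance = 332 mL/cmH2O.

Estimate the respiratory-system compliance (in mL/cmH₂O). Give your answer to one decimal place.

92.9

Lung and chest wall are elastances in series: 1/Crs = 1/CL + 1/Ccw.
1/Crs = 1/332 + 1/129 = 0.01076.
Crs = 92.937 mL/cmH2O.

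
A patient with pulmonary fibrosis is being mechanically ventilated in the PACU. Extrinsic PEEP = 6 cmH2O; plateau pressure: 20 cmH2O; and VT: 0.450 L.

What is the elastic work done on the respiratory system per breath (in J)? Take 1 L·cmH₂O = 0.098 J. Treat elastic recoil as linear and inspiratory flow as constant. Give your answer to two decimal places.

0.31

Elastic work ≈ ½ × (Pplat − PEEP) × Vt = 0.5 × (20 − 6) × 0.450 L = 0.5 × 14.0 × 0.450 = 3.15 L·cmH2O.
× 0.098 J/(L·cmH2O) → 0.3087 J.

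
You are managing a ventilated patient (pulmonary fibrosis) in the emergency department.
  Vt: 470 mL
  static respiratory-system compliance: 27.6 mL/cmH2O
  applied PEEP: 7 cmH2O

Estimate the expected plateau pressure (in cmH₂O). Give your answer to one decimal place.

Pplat = PEEP + Vt / Cstat = 7 + 470 / 27.6 = 7 + 17.029 = 24.029 cmH2O.

24.0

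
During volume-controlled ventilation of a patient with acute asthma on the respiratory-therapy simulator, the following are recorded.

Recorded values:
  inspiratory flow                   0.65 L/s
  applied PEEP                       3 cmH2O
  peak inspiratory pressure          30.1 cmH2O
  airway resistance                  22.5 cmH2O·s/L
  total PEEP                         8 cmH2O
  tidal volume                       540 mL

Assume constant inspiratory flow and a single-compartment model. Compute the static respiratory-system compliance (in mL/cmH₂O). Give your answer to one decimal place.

72.2

Total PEEP = 8 cmH2O (set 3 + intrinsic 5); this is the baseline alveolar pressure.
Equation of motion (constant flow): PIP = Vt/C + R·V̇ + PEEP.
Vt/C = PIP − R·V̇ − PEEP = 30.1 − 22.5×0.65 − 8 = 30.1 − 14.625 − 8 = 7.475 cmH2O.
C = Vt / 7.475 = 540 / 7.475 = 72.241 mL/cmH2O.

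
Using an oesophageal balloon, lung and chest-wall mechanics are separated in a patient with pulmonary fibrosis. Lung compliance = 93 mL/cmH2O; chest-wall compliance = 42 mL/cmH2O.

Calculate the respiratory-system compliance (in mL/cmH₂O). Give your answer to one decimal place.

Lung and chest wall are elastances in series: 1/Crs = 1/CL + 1/Ccw.
1/Crs = 1/93 + 1/42 = 0.03456.
Crs = 28.935 mL/cmH2O.

28.9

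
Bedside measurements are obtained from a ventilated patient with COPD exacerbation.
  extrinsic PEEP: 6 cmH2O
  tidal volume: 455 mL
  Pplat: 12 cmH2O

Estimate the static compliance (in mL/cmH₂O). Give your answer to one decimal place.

Cstat = Vt / (Pplat − PEEP) = 455 / (12 − 6) = 455 / 6.0 = 75.833 mL/cmH2O.

75.8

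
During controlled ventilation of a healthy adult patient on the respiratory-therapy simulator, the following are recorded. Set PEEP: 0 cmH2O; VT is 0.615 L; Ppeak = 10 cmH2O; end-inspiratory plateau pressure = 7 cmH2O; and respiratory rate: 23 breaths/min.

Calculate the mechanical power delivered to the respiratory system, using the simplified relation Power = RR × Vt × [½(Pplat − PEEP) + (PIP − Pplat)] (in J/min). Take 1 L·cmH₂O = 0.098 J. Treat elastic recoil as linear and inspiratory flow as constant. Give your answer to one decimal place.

Per-breath work = Vt × [½(Pplat−PEEP) + (PIP−Pplat)] = 0.615 × [0.5×7.0 + 3.0] = 0.615 × 6.5 = 3.998 L·cmH2O.
Power = 23 × 3.998 = 91.954 L·cmH2O/min.
× 0.098 J/(L·cmH2O) → 9.011 J/min.

9.0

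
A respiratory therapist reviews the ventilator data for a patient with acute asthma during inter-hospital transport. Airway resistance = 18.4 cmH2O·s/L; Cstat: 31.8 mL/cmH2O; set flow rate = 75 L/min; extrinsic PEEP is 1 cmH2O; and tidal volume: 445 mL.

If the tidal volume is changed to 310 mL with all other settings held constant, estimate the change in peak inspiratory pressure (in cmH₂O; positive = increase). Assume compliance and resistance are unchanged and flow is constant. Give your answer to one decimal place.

-4.2

PIP = Vt/C + R·V̇ + PEEP (constant-flow equation of motion).
Only the elastic term changes: ΔPIP = ΔVt / C = (310 − 445) / 31.8 = -4.245 cmH2O.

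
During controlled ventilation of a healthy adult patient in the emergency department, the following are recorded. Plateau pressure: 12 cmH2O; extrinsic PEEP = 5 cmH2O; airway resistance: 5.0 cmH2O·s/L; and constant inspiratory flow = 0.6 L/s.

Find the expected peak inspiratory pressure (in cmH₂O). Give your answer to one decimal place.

15.0

PIP = Pplat + Raw × flow = 12 + 5.0 × 0.6 = 12 + 3.0 = 15.0 cmH2O.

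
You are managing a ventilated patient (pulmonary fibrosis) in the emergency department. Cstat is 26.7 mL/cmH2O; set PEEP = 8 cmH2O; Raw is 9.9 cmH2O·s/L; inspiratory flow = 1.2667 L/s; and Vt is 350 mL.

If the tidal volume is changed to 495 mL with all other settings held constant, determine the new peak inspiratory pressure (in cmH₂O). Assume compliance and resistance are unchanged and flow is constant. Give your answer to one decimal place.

PIP = Vt/C + R·V̇ + PEEP (constant-flow equation of motion).
Only the elastic term changes: ΔPIP = ΔVt / C = (495 − 350) / 26.7 = 5.431 cmH2O.
Original PIP = 350/26.7 + 9.9×1.2667 + 8 = 33.649 cmH2O; new PIP = 33.649 + (5.431) = 39.08 cmH2O.

39.1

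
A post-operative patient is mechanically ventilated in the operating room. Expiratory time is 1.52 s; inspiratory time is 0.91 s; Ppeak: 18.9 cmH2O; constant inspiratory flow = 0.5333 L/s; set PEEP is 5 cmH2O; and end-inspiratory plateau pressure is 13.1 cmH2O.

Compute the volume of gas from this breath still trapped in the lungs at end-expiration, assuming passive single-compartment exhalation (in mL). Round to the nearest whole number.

Vt = flow × Ti = 0.5333 L/s × 0.91 s × 1000 mL/L = 485.3 mL.
R = (PIP − Pplat)/V̇ = (18.9 − 13.1) / 0.5333 = 5.8/0.5333 = 10.876 cmH2O·s/L.
C = Vt/(Pplat − PEEP) = 485.3 / (13.1 − 5) = 485.3/8.1 = 59.914 mL/cmH2O.
τ = R × C = 10.876 × 0.05991 L/cmH2O = 0.6516 s.
Fraction remaining = e^(−Te/τ) = e^(−1.52/0.6516) = 0.09703.
Trapped volume = 485.3 × 0.09703 = 47.089 mL.

47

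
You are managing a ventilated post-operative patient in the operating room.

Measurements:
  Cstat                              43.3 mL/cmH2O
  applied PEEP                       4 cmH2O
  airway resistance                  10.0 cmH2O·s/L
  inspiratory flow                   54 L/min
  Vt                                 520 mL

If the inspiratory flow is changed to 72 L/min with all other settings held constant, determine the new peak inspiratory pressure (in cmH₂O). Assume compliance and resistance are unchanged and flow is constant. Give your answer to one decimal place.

28.0

Flow: 54 L/min ÷ 60 = 0.9 L/s.
New flow: 72 L/min ÷ 60 = 1.2 L/s.
PIP = Vt/C + R·V̇ + PEEP (constant-flow equation of motion).
Only the resistive term changes: ΔPIP = R × ΔV̇ = 10.0 × (1.2 − 0.9) = 10.0 × 0.3 = 3.0 cmH2O.
Original PIP = 520/43.3 + 10.0×0.9 + 4 = 25.009 cmH2O; new PIP = 25.009 + (3.0) = 28.009 cmH2O.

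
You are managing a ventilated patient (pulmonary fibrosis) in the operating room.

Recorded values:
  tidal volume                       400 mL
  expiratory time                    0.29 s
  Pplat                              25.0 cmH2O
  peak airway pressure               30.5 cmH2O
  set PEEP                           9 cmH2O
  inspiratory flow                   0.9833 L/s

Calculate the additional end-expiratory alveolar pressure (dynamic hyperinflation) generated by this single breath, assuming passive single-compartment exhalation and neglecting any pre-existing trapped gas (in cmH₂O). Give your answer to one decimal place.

2.0

R = (PIP − Pplat)/V̇ = (30.5 − 25.0) / 0.9833 = 5.5/0.9833 = 5.593 cmH2O·s/L.
C = Vt/(Pplat − PEEP) = 400.0 / (25.0 − 9) = 400.0/16.0 = 25.0 mL/cmH2O.
τ = R × C = 5.593 × 0.025 L/cmH2O = 0.1398 s.
Fraction remaining = e^(−Te/τ) = e^(−0.29/0.1398) = 0.1256; trapped volume = 400.0 × 0.1256 = 50.24 mL.
Additional alveolar pressure from trapping ≈ V_trapped / C = 50.24 / 25.0 = 2.01 cmH2O.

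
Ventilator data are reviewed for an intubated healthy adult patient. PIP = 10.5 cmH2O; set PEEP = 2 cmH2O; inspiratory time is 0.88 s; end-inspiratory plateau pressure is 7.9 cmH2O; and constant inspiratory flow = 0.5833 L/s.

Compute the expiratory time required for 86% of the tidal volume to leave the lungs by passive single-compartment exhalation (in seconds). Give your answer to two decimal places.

Vt = flow × Ti = 0.5833 L/s × 0.88 s × 1000 mL/L = 513.3 mL.
R = (PIP − Pplat)/V̇ = (10.5 − 7.9) / 0.5833 = 2.6/0.5833 = 4.457 cmH2O·s/L.
C = Vt/(Pplat − PEEP) = 513.3 / (7.9 − 2) = 513.3/5.9 = 87.0 mL/cmH2O.
τ = R × C = 4.457 × 0.087 L/cmH2O = 0.3878 s.
t = −τ·ln(1 − 0.86) = −0.3878·ln(0.14) = 0.7625 s.

0.76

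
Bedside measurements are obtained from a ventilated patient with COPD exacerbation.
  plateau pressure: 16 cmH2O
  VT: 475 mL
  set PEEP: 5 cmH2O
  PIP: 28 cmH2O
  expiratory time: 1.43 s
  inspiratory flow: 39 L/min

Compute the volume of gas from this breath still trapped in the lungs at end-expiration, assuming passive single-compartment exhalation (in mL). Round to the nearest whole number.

Flow: 39 L/min ÷ 60 = 0.65 L/s.
R = (PIP − Pplat)/V̇ = (28 − 16) / 0.65 = 12.0/0.65 = 18.462 cmH2O·s/L.
C = Vt/(Pplat − PEEP) = 475.0 / (16 − 5) = 475.0/11.0 = 43.182 mL/cmH2O.
τ = R × C = 18.462 × 0.04318 L/cmH2O = 0.7972 s.
Fraction remaining = e^(−Te/τ) = e^(−1.43/0.7972) = 0.1663.
Trapped volume = 475.0 × 0.1663 = 78.993 mL.

79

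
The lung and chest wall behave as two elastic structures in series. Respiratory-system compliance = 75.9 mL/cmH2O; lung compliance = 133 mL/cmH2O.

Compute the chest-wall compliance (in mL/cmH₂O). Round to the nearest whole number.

1/Ccw = 1/Crs − 1/CL.
1/Ccw = 1/75.9 − 1/133 = 0.005656.
Ccw = 176.8 mL/cmH2O.

177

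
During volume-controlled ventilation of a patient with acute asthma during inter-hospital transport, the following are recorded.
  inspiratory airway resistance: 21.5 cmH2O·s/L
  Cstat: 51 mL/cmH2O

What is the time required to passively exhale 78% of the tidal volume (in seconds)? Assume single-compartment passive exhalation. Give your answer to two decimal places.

τ = R × C = 21.5 × 51 mL/cmH2O = 21.5 × 0.051 L/cmH2O = 1.097 s.
Exhaled fraction f = 1 − e^(−t/τ) → t = −τ·ln(1 − f) = −1.097·ln(0.22) = 1.661 s.

1.66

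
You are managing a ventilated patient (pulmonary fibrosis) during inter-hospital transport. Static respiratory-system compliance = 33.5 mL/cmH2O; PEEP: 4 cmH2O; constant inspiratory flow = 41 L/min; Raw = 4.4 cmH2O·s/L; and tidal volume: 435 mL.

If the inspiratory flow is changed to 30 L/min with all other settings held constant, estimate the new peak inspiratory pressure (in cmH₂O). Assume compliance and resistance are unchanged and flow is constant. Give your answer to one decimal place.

19.2

Flow: 41 L/min ÷ 60 = 0.6833 L/s.
New flow: 30 L/min ÷ 60 = 0.5 L/s.
PIP = Vt/C + R·V̇ + PEEP (constant-flow equation of motion).
Only the resistive term changes: ΔPIP = R × ΔV̇ = 4.4 × (0.5 − 0.6833) = 4.4 × -0.1833 = -0.8065 cmH2O.
Original PIP = 435/33.5 + 4.4×0.6833 + 4 = 19.992 cmH2O; new PIP = 19.992 + (-0.8065) = 19.186 cmH2O.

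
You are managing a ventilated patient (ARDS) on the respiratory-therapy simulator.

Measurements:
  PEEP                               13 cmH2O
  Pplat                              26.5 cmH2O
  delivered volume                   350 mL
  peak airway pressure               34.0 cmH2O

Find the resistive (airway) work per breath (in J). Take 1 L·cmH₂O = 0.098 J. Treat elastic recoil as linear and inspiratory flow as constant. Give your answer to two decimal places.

With constant inspiratory flow the resistive pressure is constant at PIP − Pplat = 34.0 − 26.5 = 7.5 cmH2O, so resistive work = 7.5 × 0.350 = 2.625 L·cmH2O.
× 0.098 J/(L·cmH2O) → 0.2573 J.

0.26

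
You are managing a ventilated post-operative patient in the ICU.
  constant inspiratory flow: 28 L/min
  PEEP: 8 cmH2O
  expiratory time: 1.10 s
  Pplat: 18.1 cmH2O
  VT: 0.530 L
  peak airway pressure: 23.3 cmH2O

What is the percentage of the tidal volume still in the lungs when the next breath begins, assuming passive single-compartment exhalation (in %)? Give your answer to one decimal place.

Flow: 28 L/min ÷ 60 = 0.4667 L/s.
R = (PIP − Pplat)/V̇ = (23.3 − 18.1) / 0.4667 = 5.2/0.4667 = 11.142 cmH2O·s/L.
C = Vt/(Pplat − PEEP) = 530.0 / (18.1 − 8) = 530.0/10.1 = 52.475 mL/cmH2O.
τ = R × C = 11.142 × 0.05248 L/cmH2O = 0.5847 s.
Fraction remaining at end-expiration = e^(−Te/τ) = e^(−1.10/0.5847) = 0.1524 → 15.24%.

15.2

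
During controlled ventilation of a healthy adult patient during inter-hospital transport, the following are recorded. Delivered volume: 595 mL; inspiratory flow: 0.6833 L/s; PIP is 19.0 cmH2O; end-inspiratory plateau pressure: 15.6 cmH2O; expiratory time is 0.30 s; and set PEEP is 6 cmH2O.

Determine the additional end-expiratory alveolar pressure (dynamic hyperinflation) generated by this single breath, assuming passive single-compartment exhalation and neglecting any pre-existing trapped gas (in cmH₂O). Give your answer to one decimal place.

R = (PIP − Pplat)/V̇ = (19.0 − 15.6) / 0.6833 = 3.4/0.6833 = 4.976 cmH2O·s/L.
C = Vt/(Pplat − PEEP) = 595.0 / (15.6 − 6) = 595.0/9.6 = 61.979 mL/cmH2O.
τ = R × C = 4.976 × 0.06198 L/cmH2O = 0.3084 s.
Fraction remaining = e^(−Te/τ) = e^(−0.30/0.3084) = 0.378; trapped volume = 595.0 × 0.378 = 224.91 mL.
Additional alveolar pressure from trapping ≈ V_trapped / C = 224.91 / 61.979 = 3.629 cmH2O.

3.6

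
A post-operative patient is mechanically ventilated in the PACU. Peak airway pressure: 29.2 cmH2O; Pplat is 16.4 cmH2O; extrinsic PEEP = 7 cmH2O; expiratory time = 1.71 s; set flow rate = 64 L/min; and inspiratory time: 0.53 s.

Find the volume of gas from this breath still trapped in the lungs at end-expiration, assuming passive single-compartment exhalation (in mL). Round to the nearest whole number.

53

Flow: 64 L/min ÷ 60 = 1.0667 L/s.
Vt = flow × Ti = 1.0667 L/s × 0.53 s × 1000 mL/L = 565.35 mL.
R = (PIP − Pplat)/V̇ = (29.2 − 16.4) / 1.0667 = 12.8/1.0667 = 12.0 cmH2O·s/L.
C = Vt/(Pplat − PEEP) = 565.35 / (16.4 − 7) = 565.35/9.4 = 60.144 mL/cmH2O.
τ = R × C = 12.0 × 0.06014 L/cmH2O = 0.7217 s.
Fraction remaining = e^(−Te/τ) = e^(−1.71/0.7217) = 0.09354.
Trapped volume = 565.35 × 0.09354 = 52.883 mL.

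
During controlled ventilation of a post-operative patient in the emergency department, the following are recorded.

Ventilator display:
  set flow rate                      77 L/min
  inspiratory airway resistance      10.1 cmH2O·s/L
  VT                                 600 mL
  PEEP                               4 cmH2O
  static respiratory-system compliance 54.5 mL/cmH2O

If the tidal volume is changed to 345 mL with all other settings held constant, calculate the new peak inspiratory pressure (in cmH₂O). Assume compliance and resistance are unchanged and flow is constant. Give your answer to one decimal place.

23.3

Flow: 77 L/min ÷ 60 = 1.2833 L/s.
PIP = Vt/C + R·V̇ + PEEP (constant-flow equation of motion).
Only the elastic term changes: ΔPIP = ΔVt / C = (345 − 600) / 54.5 = -4.679 cmH2O.
Original PIP = 600/54.5 + 10.1×1.2833 + 4 = 27.971 cmH2O; new PIP = 27.971 + (-4.679) = 23.292 cmH2O.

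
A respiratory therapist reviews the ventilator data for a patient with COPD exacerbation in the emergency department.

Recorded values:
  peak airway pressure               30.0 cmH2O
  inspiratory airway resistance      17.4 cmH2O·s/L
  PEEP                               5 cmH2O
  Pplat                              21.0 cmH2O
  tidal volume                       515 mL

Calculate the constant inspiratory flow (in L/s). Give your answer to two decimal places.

flow = (PIP − Pplat) / Raw = 9.0 / 17.4 = 0.5172 L/s.

0.52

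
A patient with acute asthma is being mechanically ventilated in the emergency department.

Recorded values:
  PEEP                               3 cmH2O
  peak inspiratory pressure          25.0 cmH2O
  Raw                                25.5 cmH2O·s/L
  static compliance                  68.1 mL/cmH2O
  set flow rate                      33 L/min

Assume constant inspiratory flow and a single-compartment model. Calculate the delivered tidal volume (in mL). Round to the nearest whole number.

Flow: 33 L/min ÷ 60 = 0.55 L/s.
Equation of motion (constant flow): PIP = Vt/C + R·V̇ + PEEP.
Vt/C = PIP − R·V̇ − PEEP = 25.0 − 14.025 − 3 = 7.975 cmH2O.
Vt = C × 7.975 = 68.1 × 7.975 = 543.1 mL.

543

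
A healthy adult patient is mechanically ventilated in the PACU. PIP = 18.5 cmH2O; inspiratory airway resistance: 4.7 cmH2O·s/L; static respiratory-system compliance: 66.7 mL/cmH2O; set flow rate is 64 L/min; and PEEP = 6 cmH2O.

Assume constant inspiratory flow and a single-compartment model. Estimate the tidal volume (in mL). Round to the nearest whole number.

499

Flow: 64 L/min ÷ 60 = 1.0667 L/s.
Equation of motion (constant flow): PIP = Vt/C + R·V̇ + PEEP.
Vt/C = PIP − R·V̇ − PEEP = 18.5 − 5.013 − 6 = 7.487 cmH2O.
Vt = C × 7.487 = 66.7 × 7.487 = 499.38 mL.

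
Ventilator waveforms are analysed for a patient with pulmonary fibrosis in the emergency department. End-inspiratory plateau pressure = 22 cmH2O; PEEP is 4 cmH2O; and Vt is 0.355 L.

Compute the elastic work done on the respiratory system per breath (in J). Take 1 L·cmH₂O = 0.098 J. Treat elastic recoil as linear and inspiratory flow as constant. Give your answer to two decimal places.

0.31

Elastic work ≈ ½ × (Pplat − PEEP) × Vt = 0.5 × (22 − 4) × 0.355 L = 0.5 × 18.0 × 0.355 = 3.195 L·cmH2O.
× 0.098 J/(L·cmH2O) → 0.3131 J.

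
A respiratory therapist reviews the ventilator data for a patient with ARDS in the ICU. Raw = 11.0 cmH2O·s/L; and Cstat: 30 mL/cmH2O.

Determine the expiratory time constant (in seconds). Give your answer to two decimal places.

0.33

τ = R × C = 11.0 × 30 mL/cmH2O = 11.0 × 0.030 L/cmH2O = 0.33 s.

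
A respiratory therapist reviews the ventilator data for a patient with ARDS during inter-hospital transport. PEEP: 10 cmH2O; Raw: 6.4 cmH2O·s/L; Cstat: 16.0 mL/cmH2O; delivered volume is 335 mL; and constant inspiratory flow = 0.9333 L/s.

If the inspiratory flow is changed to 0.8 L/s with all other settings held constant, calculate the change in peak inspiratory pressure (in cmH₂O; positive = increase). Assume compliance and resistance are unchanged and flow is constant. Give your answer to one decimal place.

PIP = Vt/C + R·V̇ + PEEP (constant-flow equation of motion).
Only the resistive term changes: ΔPIP = R × ΔV̇ = 6.4 × (0.8 − 0.9333) = 6.4 × -0.1333 = -0.8531 cmH2O.

-0.9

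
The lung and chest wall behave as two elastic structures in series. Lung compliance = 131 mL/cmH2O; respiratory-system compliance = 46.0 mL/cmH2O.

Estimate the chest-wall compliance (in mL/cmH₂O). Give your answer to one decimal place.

70.9

1/Ccw = 1/Crs − 1/CL.
1/Ccw = 1/46.0 − 1/131 = 0.01411.
Ccw = 70.872 mL/cmH2O.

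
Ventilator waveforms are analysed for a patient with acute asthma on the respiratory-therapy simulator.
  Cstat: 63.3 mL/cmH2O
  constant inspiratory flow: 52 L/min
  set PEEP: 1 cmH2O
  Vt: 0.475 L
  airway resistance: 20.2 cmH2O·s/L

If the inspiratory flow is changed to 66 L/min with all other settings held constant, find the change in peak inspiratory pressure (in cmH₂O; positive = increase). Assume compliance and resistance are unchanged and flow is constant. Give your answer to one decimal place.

4.7

Flow: 52 L/min ÷ 60 = 0.8667 L/s.
New flow: 66 L/min ÷ 60 = 1.1 L/s.
PIP = Vt/C + R·V̇ + PEEP (constant-flow equation of motion).
Only the resistive term changes: ΔPIP = R × ΔV̇ = 20.2 × (1.1 − 0.8667) = 20.2 × 0.2333 = 4.713 cmH2O.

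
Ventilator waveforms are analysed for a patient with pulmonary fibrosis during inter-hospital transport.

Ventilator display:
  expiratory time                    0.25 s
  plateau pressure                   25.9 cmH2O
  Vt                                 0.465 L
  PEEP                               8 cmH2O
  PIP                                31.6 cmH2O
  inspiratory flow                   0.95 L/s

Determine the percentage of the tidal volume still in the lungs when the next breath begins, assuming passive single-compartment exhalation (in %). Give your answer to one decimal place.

R = (PIP − Pplat)/V̇ = (31.6 − 25.9) / 0.95 = 5.7/0.95 = 6.0 cmH2O·s/L.
C = Vt/(Pplat − PEEP) = 465.0 / (25.9 − 8) = 465.0/17.9 = 25.978 mL/cmH2O.
τ = R × C = 6.0 × 0.02598 L/cmH2O = 0.1559 s.
Fraction remaining at end-expiration = e^(−Te/τ) = e^(−0.25/0.1559) = 0.2012 → 20.12%.

20.1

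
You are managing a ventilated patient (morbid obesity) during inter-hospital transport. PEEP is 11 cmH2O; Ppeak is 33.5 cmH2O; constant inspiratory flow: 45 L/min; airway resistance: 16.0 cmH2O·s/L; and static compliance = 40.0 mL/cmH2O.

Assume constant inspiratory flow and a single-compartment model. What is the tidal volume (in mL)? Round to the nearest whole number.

Flow: 45 L/min ÷ 60 = 0.75 L/s.
Equation of motion (constant flow): PIP = Vt/C + R·V̇ + PEEP.
Vt/C = PIP − R·V̇ − PEEP = 33.5 − 12.0 − 11 = 10.5 cmH2O.
Vt = C × 10.5 = 40.0 × 10.5 = 420.0 mL.

420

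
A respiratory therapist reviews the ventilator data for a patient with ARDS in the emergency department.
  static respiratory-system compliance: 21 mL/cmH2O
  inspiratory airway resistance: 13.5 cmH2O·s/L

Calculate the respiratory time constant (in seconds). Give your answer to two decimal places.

τ = R × C = 13.5 × 21 mL/cmH2O = 13.5 × 0.021 L/cmH2O = 0.2835 s.

0.28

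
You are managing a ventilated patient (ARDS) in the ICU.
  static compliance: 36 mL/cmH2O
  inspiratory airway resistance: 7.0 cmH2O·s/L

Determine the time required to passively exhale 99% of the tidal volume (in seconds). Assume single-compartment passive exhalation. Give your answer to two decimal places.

τ = R × C = 7.0 × 36 mL/cmH2O = 7.0 × 0.036 L/cmH2O = 0.252 s.
Exhaled fraction f = 1 − e^(−t/τ) → t = −τ·ln(1 − f) = −0.252·ln(0.01) = 1.161 s.

1.16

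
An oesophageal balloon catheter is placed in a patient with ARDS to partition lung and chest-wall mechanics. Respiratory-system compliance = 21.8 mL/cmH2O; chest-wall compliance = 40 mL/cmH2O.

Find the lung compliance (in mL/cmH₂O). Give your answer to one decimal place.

1/CL = 1/Crs − 1/Ccw.
1/CL = 1/21.8 − 1/40 = 0.02087.
CL = 47.916 mL/cmH2O.

47.9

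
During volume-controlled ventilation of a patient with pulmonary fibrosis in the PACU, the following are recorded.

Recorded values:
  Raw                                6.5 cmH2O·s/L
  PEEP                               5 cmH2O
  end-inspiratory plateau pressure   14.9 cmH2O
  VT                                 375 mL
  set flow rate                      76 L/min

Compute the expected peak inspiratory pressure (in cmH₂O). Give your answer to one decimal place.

Flow: 76 L/min ÷ 60 = 1.2667 L/s.
PIP = Pplat + Raw × flow = 14.9 + 6.5 × 1.2667 = 14.9 + 8.234 = 23.134 cmH2O.

23.1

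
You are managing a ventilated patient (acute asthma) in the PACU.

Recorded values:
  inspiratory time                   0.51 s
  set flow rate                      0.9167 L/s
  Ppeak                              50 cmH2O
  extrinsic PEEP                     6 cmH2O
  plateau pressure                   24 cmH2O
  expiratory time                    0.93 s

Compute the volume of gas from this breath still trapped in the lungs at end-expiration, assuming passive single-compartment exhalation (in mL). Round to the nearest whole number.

132

Vt = flow × Ti = 0.9167 L/s × 0.51 s × 1000 mL/L = 467.52 mL.
R = (PIP − Pplat)/V̇ = (50 − 24) / 0.9167 = 26.0/0.9167 = 28.363 cmH2O·s/L.
C = Vt/(Pplat − PEEP) = 467.52 / (24 − 6) = 467.52/18.0 = 25.973 mL/cmH2O.
τ = R × C = 28.363 × 0.02597 L/cmH2O = 0.7366 s.
Fraction remaining = e^(−Te/τ) = e^(−0.93/0.7366) = 0.2829.
Trapped volume = 467.52 × 0.2829 = 132.26 mL.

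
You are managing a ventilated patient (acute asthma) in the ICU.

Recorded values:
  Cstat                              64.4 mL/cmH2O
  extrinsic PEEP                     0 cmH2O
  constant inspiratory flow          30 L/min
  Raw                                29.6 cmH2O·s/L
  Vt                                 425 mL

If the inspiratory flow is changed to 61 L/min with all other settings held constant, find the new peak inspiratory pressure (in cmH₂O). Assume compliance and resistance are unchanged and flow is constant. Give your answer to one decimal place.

Flow: 30 L/min ÷ 60 = 0.5 L/s.
New flow: 61 L/min ÷ 60 = 1.0167 L/s.
PIP = Vt/C + R·V̇ + PEEP (constant-flow equation of motion).
Only the resistive term changes: ΔPIP = R × ΔV̇ = 29.6 × (1.0167 − 0.5) = 29.6 × 0.5167 = 15.294 cmH2O.
Original PIP = 425/64.4 + 29.6×0.5 + 0 = 21.399 cmH2O; new PIP = 21.399 + (15.294) = 36.693 cmH2O.

36.7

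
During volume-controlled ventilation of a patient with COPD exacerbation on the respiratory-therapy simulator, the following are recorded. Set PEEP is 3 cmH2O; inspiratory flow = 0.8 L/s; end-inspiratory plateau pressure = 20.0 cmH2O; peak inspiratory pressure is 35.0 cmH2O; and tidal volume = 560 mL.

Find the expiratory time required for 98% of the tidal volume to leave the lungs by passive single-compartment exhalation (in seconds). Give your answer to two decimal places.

R = (PIP − Pplat)/V̇ = (35.0 − 20.0) / 0.8 = 15.0/0.8 = 18.75 cmH2O·s/L.
C = Vt/(Pplat − PEEP) = 560.0 / (20.0 − 3) = 560.0/17.0 = 32.941 mL/cmH2O.
τ = R × C = 18.75 × 0.03294 L/cmH2O = 0.6176 s.
t = −τ·ln(1 − 0.98) = −0.6176·ln(0.02) = 2.416 s.

2.42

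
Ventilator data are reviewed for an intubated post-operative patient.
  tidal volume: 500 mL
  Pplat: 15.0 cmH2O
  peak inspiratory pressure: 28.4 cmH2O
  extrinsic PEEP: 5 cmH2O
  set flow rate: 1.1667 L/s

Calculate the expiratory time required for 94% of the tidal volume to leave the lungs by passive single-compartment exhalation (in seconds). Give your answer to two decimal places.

R = (PIP − Pplat)/V̇ = (28.4 − 15.0) / 1.1667 = 13.4/1.1667 = 11.485 cmH2O·s/L.
C = Vt/(Pplat − PEEP) = 500.0 / (15.0 − 5) = 500.0/10.0 = 50.0 mL/cmH2O.
τ = R × C = 11.485 × 0.05 L/cmH2O = 0.5743 s.
t = −τ·ln(1 − 0.94) = −0.5743·ln(0.06) = 1.616 s.

1.62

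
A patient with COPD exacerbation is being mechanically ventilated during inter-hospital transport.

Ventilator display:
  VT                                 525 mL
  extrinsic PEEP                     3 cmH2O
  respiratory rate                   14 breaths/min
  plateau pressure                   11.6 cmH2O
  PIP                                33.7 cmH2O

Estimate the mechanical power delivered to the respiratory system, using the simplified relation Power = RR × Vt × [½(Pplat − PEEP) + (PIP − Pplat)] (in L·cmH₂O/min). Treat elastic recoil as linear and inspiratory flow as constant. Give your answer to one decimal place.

194.0

Per-breath work = Vt × [½(Pplat−PEEP) + (PIP−Pplat)] = 0.525 × [0.5×8.6 + 22.1] = 0.525 × 26.4 = 13.86 L·cmH2O.
Power = 14 × 13.86 = 194.04 L·cmH2O/min.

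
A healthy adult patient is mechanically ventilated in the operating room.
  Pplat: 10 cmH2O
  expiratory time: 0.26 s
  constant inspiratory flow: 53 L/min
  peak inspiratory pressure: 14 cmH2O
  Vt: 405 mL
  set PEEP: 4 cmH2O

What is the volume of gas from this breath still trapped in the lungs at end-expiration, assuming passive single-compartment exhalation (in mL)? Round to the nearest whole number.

Flow: 53 L/min ÷ 60 = 0.8833 L/s.
R = (PIP − Pplat)/V̇ = (14 − 10) / 0.8833 = 4.0/0.8833 = 4.528 cmH2O·s/L.
C = Vt/(Pplat − PEEP) = 405.0 / (10 − 4) = 405.0/6.0 = 67.5 mL/cmH2O.
τ = R × C = 4.528 × 0.0675 L/cmH2O = 0.3056 s.
Fraction remaining = e^(−Te/τ) = e^(−0.26/0.3056) = 0.4271.
Trapped volume = 405.0 × 0.4271 = 172.98 mL.

173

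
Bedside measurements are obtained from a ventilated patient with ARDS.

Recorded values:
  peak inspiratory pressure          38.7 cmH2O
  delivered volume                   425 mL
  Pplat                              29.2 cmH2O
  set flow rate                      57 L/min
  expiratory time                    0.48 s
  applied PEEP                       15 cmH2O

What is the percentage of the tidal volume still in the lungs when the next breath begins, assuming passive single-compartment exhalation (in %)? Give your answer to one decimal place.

Flow: 57 L/min ÷ 60 = 0.95 L/s.
R = (PIP − Pplat)/V̇ = (38.7 − 29.2) / 0.95 = 9.5/0.95 = 10.0 cmH2O·s/L.
C = Vt/(Pplat − PEEP) = 425.0 / (29.2 − 15) = 425.0/14.2 = 29.93 mL/cmH2O.
τ = R × C = 10.0 × 0.02993 L/cmH2O = 0.2993 s.
Fraction remaining at end-expiration = e^(−Te/τ) = e^(−0.48/0.2993) = 0.2011 → 20.11%.

20.1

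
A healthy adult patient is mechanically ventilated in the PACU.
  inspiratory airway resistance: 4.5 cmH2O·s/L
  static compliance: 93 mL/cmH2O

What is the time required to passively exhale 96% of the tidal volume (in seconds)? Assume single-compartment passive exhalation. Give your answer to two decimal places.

1.35

τ = R × C = 4.5 × 93 mL/cmH2O = 4.5 × 0.093 L/cmH2O = 0.4185 s.
Exhaled fraction f = 1 − e^(−t/τ) → t = −τ·ln(1 − f) = −0.4185·ln(0.04) = 1.347 s.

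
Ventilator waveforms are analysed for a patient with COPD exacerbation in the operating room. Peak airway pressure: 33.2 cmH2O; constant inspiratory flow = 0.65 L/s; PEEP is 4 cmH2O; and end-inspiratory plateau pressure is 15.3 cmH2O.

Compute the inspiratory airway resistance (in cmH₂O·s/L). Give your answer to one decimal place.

27.5

Raw = (PIP − Pplat) / flow = (33.2 − 15.3) / 0.65 = 17.9 / 0.65 = 27.538 cmH2O·s/L.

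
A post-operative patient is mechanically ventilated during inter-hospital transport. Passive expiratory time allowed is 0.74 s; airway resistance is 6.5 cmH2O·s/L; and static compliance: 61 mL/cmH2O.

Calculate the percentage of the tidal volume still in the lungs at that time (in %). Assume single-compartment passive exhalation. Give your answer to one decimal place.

15.5

τ = R × C = 6.5 × 61 mL/cmH2O = 6.5 × 0.061 L/cmH2O = 0.3965 s.
Passive exhalation: V(t)/V₀ = e^(−t/τ) = e^(−0.74/0.3965) = 0.1547.
Fraction remaining = 0.1547 → 15.47%.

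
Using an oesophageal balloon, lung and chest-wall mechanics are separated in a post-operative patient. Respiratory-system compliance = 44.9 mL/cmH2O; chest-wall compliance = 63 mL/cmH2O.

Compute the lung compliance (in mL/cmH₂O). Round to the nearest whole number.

1/CL = 1/Crs − 1/Ccw.
1/CL = 1/44.9 − 1/63 = 0.006399.
CL = 156.27 mL/cmH2O.

156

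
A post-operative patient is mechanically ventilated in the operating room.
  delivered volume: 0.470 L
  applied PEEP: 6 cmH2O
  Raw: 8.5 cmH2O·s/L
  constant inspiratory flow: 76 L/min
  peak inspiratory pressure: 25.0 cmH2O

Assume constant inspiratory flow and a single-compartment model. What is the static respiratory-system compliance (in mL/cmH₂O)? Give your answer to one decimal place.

57.1

Flow: 76 L/min ÷ 60 = 1.2667 L/s.
Equation of motion (constant flow): PIP = Vt/C + R·V̇ + PEEP.
Vt/C = PIP − R·V̇ − PEEP = 25.0 − 8.5×1.2667 − 6 = 25.0 − 10.767 − 6 = 8.233 cmH2O.
C = Vt / 8.233 = 470 / 8.233 = 57.087 mL/cmH2O.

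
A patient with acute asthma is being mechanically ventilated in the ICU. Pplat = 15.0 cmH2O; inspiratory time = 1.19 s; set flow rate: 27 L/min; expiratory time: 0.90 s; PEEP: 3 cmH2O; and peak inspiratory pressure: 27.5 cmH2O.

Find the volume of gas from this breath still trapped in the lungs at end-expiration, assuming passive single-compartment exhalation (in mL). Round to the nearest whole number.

259

Flow: 27 L/min ÷ 60 = 0.45 L/s.
Vt = flow × Ti = 0.45 L/s × 1.19 s × 1000 mL/L = 535.5 mL.
R = (PIP − Pplat)/V̇ = (27.5 − 15.0) / 0.45 = 12.5/0.45 = 27.778 cmH2O·s/L.
C = Vt/(Pplat − PEEP) = 535.5 / (15.0 − 3) = 535.5/12.0 = 44.625 mL/cmH2O.
τ = R × C = 27.778 × 0.04463 L/cmH2O = 1.24 s.
Fraction remaining = e^(−Te/τ) = e^(−0.90/1.24) = 0.4839.
Trapped volume = 535.5 × 0.4839 = 259.13 mL.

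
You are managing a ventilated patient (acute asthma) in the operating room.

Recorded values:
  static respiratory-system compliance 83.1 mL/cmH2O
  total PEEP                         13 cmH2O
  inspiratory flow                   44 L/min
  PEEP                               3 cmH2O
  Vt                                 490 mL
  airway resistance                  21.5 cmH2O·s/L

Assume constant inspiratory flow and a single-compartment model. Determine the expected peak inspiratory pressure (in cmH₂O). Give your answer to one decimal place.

34.7

Flow: 44 L/min ÷ 60 = 0.7333 L/s.
Total PEEP = 13 cmH2O (set 3 + intrinsic 10); this is the baseline alveolar pressure.
Equation of motion (constant flow): PIP = Vt/C + R·V̇ + PEEP.
PIP = 490/83.1 + 21.5×0.7333 + 13 = 5.897 + 15.766 + 13 = 34.663 cmH2O.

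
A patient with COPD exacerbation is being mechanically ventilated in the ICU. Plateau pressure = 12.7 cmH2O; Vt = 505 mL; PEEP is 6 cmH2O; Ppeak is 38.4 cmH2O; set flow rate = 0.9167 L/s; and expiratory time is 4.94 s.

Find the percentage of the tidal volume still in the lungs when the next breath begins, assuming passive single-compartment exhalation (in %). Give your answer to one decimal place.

R = (PIP − Pplat)/V̇ = (38.4 − 12.7) / 0.9167 = 25.7/0.9167 = 28.035 cmH2O·s/L.
C = Vt/(Pplat − PEEP) = 505.0 / (12.7 − 6) = 505.0/6.7 = 75.373 mL/cmH2O.
τ = R × C = 28.035 × 0.07537 L/cmH2O = 2.113 s.
Fraction remaining at end-expiration = e^(−Te/τ) = e^(−4.94/2.113) = 0.09653 → 9.653%.

9.7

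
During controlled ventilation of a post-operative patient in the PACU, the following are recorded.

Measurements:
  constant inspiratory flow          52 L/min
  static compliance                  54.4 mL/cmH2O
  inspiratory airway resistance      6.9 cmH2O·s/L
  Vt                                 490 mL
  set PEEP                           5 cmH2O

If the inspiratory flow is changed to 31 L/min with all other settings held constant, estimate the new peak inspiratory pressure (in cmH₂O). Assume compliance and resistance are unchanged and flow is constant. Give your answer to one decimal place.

Flow: 52 L/min ÷ 60 = 0.8667 L/s.
New flow: 31 L/min ÷ 60 = 0.5167 L/s.
PIP = Vt/C + R·V̇ + PEEP (constant-flow equation of motion).
Only the resistive term changes: ΔPIP = R × ΔV̇ = 6.9 × (0.5167 − 0.8667) = 6.9 × -0.35 = -2.415 cmH2O.
Original PIP = 490/54.4 + 6.9×0.8667 + 5 = 19.988 cmH2O; new PIP = 19.988 + (-2.415) = 17.573 cmH2O.

17.6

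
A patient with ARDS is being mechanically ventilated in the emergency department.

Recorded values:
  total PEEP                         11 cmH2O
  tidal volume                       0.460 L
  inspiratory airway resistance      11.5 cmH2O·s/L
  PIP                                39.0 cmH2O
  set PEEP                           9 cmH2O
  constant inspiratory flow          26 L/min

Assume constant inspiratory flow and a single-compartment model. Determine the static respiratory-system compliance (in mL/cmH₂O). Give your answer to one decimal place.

20.0

Flow: 26 L/min ÷ 60 = 0.4333 L/s.
Total PEEP = 11 cmH2O (set 9 + intrinsic 2); this is the baseline alveolar pressure.
Equation of motion (constant flow): PIP = Vt/C + R·V̇ + PEEP.
Vt/C = PIP − R·V̇ − PEEP = 39.0 − 11.5×0.4333 − 11 = 39.0 − 4.983 − 11 = 23.017 cmH2O.
C = Vt / 23.017 = 460 / 23.017 = 19.985 mL/cmH2O.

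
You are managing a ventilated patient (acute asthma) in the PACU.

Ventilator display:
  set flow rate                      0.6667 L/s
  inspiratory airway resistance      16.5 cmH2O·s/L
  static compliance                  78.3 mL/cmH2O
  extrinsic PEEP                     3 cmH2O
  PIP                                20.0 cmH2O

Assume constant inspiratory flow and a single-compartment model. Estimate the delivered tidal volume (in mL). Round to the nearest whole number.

470

Equation of motion (constant flow): PIP = Vt/C + R·V̇ + PEEP.
Vt/C = PIP − R·V̇ − PEEP = 20.0 − 11.001 − 3 = 5.999 cmH2O.
Vt = C × 5.999 = 78.3 × 5.999 = 469.72 mL.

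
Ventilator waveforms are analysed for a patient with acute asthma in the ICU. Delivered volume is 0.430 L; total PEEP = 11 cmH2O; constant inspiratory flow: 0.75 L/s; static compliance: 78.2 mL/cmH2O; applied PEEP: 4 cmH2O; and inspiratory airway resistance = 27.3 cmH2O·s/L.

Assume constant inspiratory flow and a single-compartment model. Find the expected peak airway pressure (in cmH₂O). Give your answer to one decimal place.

37.0

Total PEEP = 11 cmH2O (set 4 + intrinsic 7); this is the baseline alveolar pressure.
Equation of motion (constant flow): PIP = Vt/C + R·V̇ + PEEP.
PIP = 430/78.2 + 27.3×0.75 + 11 = 5.499 + 20.475 + 11 = 36.974 cmH2O.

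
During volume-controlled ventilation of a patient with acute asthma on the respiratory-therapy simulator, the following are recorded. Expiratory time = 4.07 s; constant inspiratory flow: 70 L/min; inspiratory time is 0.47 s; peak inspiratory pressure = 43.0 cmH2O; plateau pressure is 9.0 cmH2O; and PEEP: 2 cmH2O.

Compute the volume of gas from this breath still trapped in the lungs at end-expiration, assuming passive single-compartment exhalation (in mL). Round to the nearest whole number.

Flow: 70 L/min ÷ 60 = 1.1667 L/s.
Vt = flow × Ti = 1.1667 L/s × 0.47 s × 1000 mL/L = 548.35 mL.
R = (PIP − Pplat)/V̇ = (43.0 − 9.0) / 1.1667 = 34.0/1.1667 = 29.142 cmH2O·s/L.
C = Vt/(Pplat − PEEP) = 548.35 / (9.0 − 2) = 548.35/7.0 = 78.336 mL/cmH2O.
τ = R × C = 29.142 × 0.07834 L/cmH2O = 2.283 s.
Fraction remaining = e^(−Te/τ) = e^(−4.07/2.283) = 0.1682.
Trapped volume = 548.35 × 0.1682 = 92.232 mL.

92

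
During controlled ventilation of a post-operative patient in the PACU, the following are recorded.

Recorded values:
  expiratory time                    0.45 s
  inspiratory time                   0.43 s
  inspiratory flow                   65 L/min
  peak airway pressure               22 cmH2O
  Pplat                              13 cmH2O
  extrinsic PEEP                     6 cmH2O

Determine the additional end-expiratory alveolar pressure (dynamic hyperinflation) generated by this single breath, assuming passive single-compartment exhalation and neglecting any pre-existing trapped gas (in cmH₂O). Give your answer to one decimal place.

Flow: 65 L/min ÷ 60 = 1.0833 L/s.
Vt = flow × Ti = 1.0833 L/s × 0.43 s × 1000 mL/L = 465.82 mL.
R = (PIP − Pplat)/V̇ = (22 − 13) / 1.0833 = 9.0/1.0833 = 8.308 cmH2O·s/L.
C = Vt/(Pplat − PEEP) = 465.82 / (13 − 6) = 465.82/7.0 = 66.546 mL/cmH2O.
τ = R × C = 8.308 × 0.06655 L/cmH2O = 0.5529 s.
Fraction remaining = e^(−Te/τ) = e^(−0.45/0.5529) = 0.4431; trapped volume = 465.82 × 0.4431 = 206.4 mL.
Additional alveolar pressure from trapping ≈ V_trapped / C = 206.4 / 66.546 = 3.102 cmH2O.

3.1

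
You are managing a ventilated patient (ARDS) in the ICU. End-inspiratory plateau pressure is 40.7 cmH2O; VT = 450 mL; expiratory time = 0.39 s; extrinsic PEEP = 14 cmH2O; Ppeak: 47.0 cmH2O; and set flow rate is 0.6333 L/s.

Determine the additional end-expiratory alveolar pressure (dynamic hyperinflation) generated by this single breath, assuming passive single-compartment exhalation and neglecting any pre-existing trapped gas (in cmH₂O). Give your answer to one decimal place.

2.6

R = (PIP − Pplat)/V̇ = (47.0 − 40.7) / 0.6333 = 6.3/0.6333 = 9.948 cmH2O·s/L.
C = Vt/(Pplat − PEEP) = 450.0 / (40.7 − 14) = 450.0/26.7 = 16.854 mL/cmH2O.
τ = R × C = 9.948 × 0.01685 L/cmH2O = 0.1676 s.
Fraction remaining = e^(−Te/τ) = e^(−0.39/0.1676) = 0.09759; trapped volume = 450.0 × 0.09759 = 43.916 mL.
Additional alveolar pressure from trapping ≈ V_trapped / C = 43.916 / 16.854 = 2.606 cmH2O.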